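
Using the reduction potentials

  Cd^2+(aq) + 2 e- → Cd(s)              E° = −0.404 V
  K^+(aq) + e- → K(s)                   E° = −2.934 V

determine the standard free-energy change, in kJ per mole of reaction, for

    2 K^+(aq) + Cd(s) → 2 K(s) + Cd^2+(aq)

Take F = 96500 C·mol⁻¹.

+488 kJ/mol

In the reaction as written K^+(aq) is reduced, so the K⁺/K couple is the cathode and Cd²⁺/Cd is the anode.
E°cell = −2.934 − (−0.404) = −2.530 V; balancing electrons gives n = 2.
ΔG° = −nFE°cell = −(2)(96500)(−2.530) J/mol = +488 kJ/mol.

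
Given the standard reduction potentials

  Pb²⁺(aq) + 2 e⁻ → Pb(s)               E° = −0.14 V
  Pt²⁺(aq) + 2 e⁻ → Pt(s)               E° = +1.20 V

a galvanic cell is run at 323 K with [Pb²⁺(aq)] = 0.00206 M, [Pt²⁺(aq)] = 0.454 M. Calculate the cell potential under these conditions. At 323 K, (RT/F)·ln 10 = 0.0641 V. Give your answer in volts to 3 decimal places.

+1.415 V

The Pt²⁺/Pt couple has the more positive E°, so it is the cathode; Pb²⁺/Pb is the anode.
E°cell = +1.20 − (−0.14) = +1.34 V, with n = 2 electrons transferred.
For the overall reaction Pt²⁺(aq) + Pb(s) → Pt(s) + Pb²⁺(aq), Q = [Pb²⁺(aq)] / [Pt²⁺(aq)] = 0.00454, giving log Q = −2.343.
E = E° − (0.0641/n)·log Q = +1.34 − (0.0641/2)(−2.343) = +1.415 V.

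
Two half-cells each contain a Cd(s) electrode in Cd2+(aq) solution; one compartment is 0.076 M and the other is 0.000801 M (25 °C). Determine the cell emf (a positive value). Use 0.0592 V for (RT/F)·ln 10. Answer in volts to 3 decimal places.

0.059 V

For a concentration cell E°cell = 0, since both electrodes use the same couple.
The compartment with the higher Cd2+(aq) concentration (0.076 M) acts as the cathode; ions are reduced there and produced at the dilute (0.000801 M) anode.
With n = 2, Ecell = −(0.0592/2)·log([dilute]/[conc]) = −(0.0592/2)·log(0.000801/0.076) = +0.059 V.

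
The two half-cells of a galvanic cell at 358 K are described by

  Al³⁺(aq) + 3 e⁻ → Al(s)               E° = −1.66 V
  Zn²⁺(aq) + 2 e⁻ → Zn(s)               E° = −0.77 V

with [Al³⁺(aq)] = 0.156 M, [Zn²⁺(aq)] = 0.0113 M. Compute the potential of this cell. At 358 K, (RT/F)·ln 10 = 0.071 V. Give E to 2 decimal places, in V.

Zn²⁺/Zn is reduced (cathode, E° = −0.77 V) and Al³⁺/Al is oxidized (anode).
E°cell = E°cat − E°an = −0.77 − (−1.66) = +0.89 V; n = 6.
Balancing gives 3 Zn²⁺(aq) + 2 Al(s) → 3 Zn(s) + 2 Al³⁺(aq); hence Q = [Al³⁺(aq)]^2 / [Zn²⁺(aq)]^3 = 1.69×10^4 (log Q = 4.227).
By the Nernst equation, E = +0.89 − (0.071/6)·(4.227) = +0.84 V.

+0.84 V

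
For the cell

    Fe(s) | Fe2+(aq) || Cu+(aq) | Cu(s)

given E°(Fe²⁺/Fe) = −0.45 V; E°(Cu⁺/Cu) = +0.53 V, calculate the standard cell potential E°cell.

+0.98 V

By convention the left-hand electrode in cell notation is the anode (oxidation) and the right-hand electrode is the cathode (reduction).
E°cell = E°(right) − E°(left) = +0.53 − (−0.45) = +0.98 V.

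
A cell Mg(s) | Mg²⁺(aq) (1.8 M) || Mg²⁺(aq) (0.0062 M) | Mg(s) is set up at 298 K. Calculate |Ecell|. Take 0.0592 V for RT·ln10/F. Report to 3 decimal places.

0.073 V

For a concentration cell E°cell = 0, since both electrodes use the same couple.
The compartment with the higher Mg²⁺(aq) concentration (1.8 M) acts as the cathode; ions are reduced there and produced at the dilute (0.0062 M) anode.
With n = 2, Ecell = −(0.0592/2)·log([dilute]/[conc]) = −(0.0592/2)·log(0.0062/1.8) = +0.073 V.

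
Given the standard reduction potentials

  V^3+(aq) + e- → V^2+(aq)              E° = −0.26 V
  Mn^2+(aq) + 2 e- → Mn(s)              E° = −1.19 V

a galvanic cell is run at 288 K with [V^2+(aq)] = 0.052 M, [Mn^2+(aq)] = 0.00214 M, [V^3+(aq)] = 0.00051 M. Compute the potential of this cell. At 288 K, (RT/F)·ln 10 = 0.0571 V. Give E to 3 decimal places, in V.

The V³⁺/V²⁺ couple has the more positive E°, so it is the cathode; Mn²⁺/Mn is the anode.
The standard potential is −0.26 − (−1.19) = +0.93 V and the balanced reaction transfers n = 2 electrons.
The balanced reaction is 2 V^3+(aq) + Mn(s) → 2 V^2+(aq) + Mn^2+(aq), so Q = ([V^2+(aq)]^2·[Mn^2+(aq)]) / [V^3+(aq)]^2 = 22.2 and log Q = 1.347.
Applying E = E° − (RT ln10/nF)·log Q gives +0.93 − (0.0571/2)(1.347) = +0.892 V.

+0.892 V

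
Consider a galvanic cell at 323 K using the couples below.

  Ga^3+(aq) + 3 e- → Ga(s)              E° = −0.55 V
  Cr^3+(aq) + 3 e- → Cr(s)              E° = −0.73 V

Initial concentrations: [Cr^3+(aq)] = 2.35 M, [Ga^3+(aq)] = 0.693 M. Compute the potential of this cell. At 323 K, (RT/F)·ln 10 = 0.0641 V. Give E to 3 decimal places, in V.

+0.169 V

The Ga³⁺/Ga couple has the more positive E°, so it is the cathode; Cr³⁺/Cr is the anode.
The standard potential is −0.55 − (−0.73) = +0.18 V and the balanced reaction transfers n = 3 electrons.
The balanced reaction is Ga^3+(aq) + Cr(s) → Ga(s) + Cr^3+(aq), so Q = [Cr^3+(aq)] / [Ga^3+(aq)] = 3.39 and log Q = 0.530.
By the Nernst equation, E = +0.18 − (0.0641/3)·(0.530) = +0.169 V.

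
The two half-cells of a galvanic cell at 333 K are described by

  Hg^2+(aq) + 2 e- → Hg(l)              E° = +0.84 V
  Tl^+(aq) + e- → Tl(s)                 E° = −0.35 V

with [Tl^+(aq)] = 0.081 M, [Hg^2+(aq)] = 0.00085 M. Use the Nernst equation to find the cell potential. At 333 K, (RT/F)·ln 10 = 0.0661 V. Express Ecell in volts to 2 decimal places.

Since E°(Hg²⁺/Hg) > E°(Tl⁺/Tl), Hg²⁺/Hg serves as the cathode.
E°cell = +0.84 − (−0.35) = +1.19 V, with n = 2 electrons transferred.
For the overall reaction Hg^2+(aq) + 2 Tl(s) → Hg(l) + 2 Tl^+(aq), Q = [Tl^+(aq)]^2 / [Hg^2+(aq)] = 7.72, giving log Q = 0.888.
E = E° − (0.0661/n)·log Q = +1.19 − (0.0661/2)(0.888) = +1.16 V.

+1.16 V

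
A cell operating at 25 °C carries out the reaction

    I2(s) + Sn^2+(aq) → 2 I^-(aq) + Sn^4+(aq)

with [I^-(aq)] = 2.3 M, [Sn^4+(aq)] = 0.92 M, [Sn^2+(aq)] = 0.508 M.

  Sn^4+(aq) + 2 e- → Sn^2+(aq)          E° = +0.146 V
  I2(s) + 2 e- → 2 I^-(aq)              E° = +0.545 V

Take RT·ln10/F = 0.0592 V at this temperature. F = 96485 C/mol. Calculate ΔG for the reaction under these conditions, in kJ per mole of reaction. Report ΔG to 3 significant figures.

−71.4 kJ/mol

With I₂/I⁻ reduced at the cathode, E°cell = +0.545 − (+0.146) = +0.399 V and n = 2.
The reaction quotient is ([I^-(aq)]^2·[Sn^4+(aq)]) / [Sn^2+(aq)] = 9.58; by Nernst, E = +0.399 − (0.0592/2)(0.981) = +0.3700 V.
Finally ΔG = −nFE = −(2)(96485 C/mol)(+0.3700 V) = −71.4 kJ/mol.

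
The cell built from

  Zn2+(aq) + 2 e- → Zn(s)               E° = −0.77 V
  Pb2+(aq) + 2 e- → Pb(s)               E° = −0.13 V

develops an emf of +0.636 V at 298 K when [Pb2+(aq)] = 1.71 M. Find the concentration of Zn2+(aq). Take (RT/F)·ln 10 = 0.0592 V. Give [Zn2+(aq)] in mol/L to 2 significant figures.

With Pb²⁺/Pb at the cathode and Zn²⁺/Zn at the anode, E°cell = −0.13 − (−0.77) = +0.64 V (n = 2).
From the Nernst equation, log Q = n(E° − E)/0.0592 = 2·(+0.64 − (+0.636))/0.0592 = 0.135.
Balancing electrons gives Pb2+(aq) + Zn(s) → Pb(s) + Zn2+(aq); thus Q = [Zn2+(aq)] / [Pb2+(aq)].
Substituting the known concentrations and solving, log [Zn2+(aq)] = 0.368 and [Zn2+(aq)] = 2.3 M.

2.3 M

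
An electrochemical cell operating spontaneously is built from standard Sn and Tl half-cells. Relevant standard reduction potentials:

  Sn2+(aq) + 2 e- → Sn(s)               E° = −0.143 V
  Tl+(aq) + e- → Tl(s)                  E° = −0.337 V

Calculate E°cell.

+0.194 V

The Sn²⁺/Sn couple has the higher E°, so Sn ion is reduced (cathode) and Tl is oxidized (anode).
E°cell = E°(cathode) − E°(anode) = −0.143 − (−0.337) = +0.194 V.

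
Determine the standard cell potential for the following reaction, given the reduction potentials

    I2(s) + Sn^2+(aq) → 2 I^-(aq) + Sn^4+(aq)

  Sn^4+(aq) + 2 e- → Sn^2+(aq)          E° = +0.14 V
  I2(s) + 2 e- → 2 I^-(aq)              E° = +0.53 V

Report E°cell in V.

In the reaction as written, I2(s) is reduced (cathode) and Sn^4+(aq) is produced by oxidation at the anode.
E°cell = E°(cathode) − E°(anode) = +0.53 − (+0.14) = +0.39 V.
The positive value indicates the reaction is spontaneous as written.

+0.39 V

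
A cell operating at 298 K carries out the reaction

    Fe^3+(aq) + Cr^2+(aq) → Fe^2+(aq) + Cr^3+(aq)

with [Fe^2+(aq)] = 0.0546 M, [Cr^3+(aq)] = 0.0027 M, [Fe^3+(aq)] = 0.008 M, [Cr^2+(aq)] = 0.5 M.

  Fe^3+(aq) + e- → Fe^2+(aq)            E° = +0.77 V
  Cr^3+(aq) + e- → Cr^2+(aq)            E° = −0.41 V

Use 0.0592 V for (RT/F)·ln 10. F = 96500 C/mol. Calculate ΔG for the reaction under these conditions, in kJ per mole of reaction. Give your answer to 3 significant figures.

−122 kJ/mol

E°cell = +0.77 − (−0.41) = +1.18 V; the balanced reaction transfers n = 1 electron.
Q = ([Fe^2+(aq)]·[Cr^3+(aq)]) / ([Fe^3+(aq)]·[Cr^2+(aq)]) = 0.0369, so log Q = −1.434 and E = +1.18 − (0.0592/1)(−1.434) = +1.2649 V.
Then ΔG = −nFE = −1 × 96500 × +1.2649 J/mol = −122 kJ/mol.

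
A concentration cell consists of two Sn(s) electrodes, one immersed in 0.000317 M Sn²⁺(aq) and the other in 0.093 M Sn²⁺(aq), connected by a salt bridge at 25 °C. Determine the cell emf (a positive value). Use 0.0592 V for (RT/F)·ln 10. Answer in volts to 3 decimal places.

For a concentration cell E°cell = 0, since both electrodes use the same couple.
The compartment with the higher Sn²⁺(aq) concentration (0.093 M) acts as the cathode; ions are reduced there and produced at the dilute (0.000317 M) anode.
With n = 2, Ecell = −(0.0592/2)·log([dilute]/[conc]) = −(0.0592/2)·log(0.000317/0.093) = +0.073 V.

0.073 V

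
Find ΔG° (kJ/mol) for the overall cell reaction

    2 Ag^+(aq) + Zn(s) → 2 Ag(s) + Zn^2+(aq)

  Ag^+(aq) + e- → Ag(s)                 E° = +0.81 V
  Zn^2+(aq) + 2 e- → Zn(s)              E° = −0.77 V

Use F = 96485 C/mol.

−305 kJ/mol

In the reaction as written Ag^+(aq) is reduced, so the Ag⁺/Ag couple is the cathode and Zn²⁺/Zn is the anode.
E°cell = +0.81 − (−0.77) = +1.58 V; balancing electrons gives n = 2.
ΔG° = −nFE°cell = −(2)(96485)(+1.58) J/mol = −305 kJ/mol.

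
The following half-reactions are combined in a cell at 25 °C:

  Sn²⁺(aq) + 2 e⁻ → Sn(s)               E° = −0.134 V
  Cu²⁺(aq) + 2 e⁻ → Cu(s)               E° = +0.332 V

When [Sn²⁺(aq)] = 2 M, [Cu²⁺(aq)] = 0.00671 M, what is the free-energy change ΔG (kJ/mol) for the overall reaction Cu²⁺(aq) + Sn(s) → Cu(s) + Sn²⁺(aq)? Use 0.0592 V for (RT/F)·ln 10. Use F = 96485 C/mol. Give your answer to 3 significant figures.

With Cu²⁺/Cu reduced at the cathode, E°cell = +0.332 − (−0.134) = +0.466 V and n = 2.
The reaction quotient is [Sn²⁺(aq)] / [Cu²⁺(aq)] = 298; by Nernst, E = +0.466 − (0.0592/2)(2.474) = +0.3928 V.
Then ΔG = −nFE = −2 × 96485 × +0.3928 J/mol = −75.8 kJ/mol.

−75.8 kJ/mol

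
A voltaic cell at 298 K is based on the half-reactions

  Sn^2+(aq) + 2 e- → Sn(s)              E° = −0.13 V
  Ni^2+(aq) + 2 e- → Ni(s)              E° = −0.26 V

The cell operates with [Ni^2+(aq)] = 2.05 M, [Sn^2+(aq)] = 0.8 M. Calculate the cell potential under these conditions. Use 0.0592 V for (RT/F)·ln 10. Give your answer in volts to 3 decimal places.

The Sn²⁺/Sn couple has the more positive E°, so it is the cathode; Ni²⁺/Ni is the anode.
The standard potential is −0.13 − (−0.26) = +0.13 V and the balanced reaction transfers n = 2 electrons.
For the overall reaction Sn^2+(aq) + Ni(s) → Sn(s) + Ni^2+(aq), Q = [Ni^2+(aq)] / [Sn^2+(aq)] = 2.56, giving log Q = 0.409.
Applying E = E° − (RT ln10/nF)·log Q gives +0.13 − (0.0592/2)(0.409) = +0.118 V.

+0.118 V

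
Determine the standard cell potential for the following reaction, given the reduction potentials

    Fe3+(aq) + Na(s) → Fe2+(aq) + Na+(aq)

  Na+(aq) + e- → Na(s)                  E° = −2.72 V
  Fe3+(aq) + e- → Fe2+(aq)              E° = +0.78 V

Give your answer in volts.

Fe3+(aq) gains electrons, so the Fe³⁺/Fe²⁺ couple is the cathode; the Na⁺/Na couple is the anode.
E°cell = E°(cathode) − E°(anode) = +0.78 − (−2.72) = +3.50 V.
The positive value indicates the reaction is spontaneous as written.

+3.50 V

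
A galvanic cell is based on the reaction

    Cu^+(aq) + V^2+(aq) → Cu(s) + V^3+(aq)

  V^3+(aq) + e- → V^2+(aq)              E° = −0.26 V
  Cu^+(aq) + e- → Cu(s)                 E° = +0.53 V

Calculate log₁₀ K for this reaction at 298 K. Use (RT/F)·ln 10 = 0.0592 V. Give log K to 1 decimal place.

log K = 13.3

The Cu⁺/Cu couple is reduced (cathode); E°cell = +0.53 − (−0.26) = +0.79 V with n = 1.
At equilibrium E = 0, so log K = nE°cell / 0.0592 = (1)(+0.79) / 0.0592 = 13.3.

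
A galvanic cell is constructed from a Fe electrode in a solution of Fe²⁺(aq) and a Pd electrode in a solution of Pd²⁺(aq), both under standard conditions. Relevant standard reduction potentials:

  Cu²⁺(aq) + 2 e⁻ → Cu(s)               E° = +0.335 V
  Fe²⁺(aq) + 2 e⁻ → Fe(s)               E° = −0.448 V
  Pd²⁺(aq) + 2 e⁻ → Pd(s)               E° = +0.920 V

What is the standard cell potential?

+1.368 V

The Pd²⁺/Pd couple has the higher E°, so Pd ion is reduced (cathode) and Fe is oxidized (anode).
E°cell = E°(cathode) − E°(anode) = +0.920 − (−0.448) = +1.368 V.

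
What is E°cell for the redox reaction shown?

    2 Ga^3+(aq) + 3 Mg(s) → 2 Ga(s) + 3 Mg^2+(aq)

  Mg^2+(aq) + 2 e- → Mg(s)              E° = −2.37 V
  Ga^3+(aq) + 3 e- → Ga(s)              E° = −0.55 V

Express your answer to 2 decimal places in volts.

Ga^3+(aq) gains electrons, so the Ga³⁺/Ga couple is the cathode; the Mg²⁺/Mg couple is the anode.
E°cell = E°(cathode) − E°(anode) = −0.55 − (−2.37) = +1.82 V.
The positive value indicates the reaction is spontaneous as written.

+1.82 V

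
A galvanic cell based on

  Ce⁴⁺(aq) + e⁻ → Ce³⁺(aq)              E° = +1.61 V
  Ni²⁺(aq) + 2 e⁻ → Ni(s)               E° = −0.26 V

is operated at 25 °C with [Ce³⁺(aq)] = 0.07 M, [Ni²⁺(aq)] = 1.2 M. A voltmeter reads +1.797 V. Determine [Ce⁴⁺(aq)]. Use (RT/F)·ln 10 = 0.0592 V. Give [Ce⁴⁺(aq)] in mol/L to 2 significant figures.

0.0045 M

Ce⁴⁺/Ce³⁺ is the cathode (higher E°); E°cell = +1.61 − (−0.26) = +1.87 V with n = 2.
Since E = E° − (0.0592/n)·log Q, log Q = n(E° − E)/0.0592 = 2.466.
The balanced reaction is 2 Ce⁴⁺(aq) + Ni(s) → 2 Ce³⁺(aq) + Ni²⁺(aq), so Q = ([Ce³⁺(aq)]^2·[Ni²⁺(aq)]) / [Ce⁴⁺(aq)]^2.
Substituting the known concentrations and solving, log [Ce⁴⁺(aq)] = −2.348 and [Ce⁴⁺(aq)] = 0.0045 M.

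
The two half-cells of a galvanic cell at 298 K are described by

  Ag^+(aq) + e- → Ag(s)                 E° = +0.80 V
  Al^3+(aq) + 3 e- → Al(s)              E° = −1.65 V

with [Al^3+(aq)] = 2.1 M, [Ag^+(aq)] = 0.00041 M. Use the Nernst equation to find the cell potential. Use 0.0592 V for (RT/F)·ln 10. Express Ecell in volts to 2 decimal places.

Since E°(Ag⁺/Ag) > E°(Al³⁺/Al), Ag⁺/Ag serves as the cathode.
E°cell = +0.80 − (−1.65) = +2.45 V, with n = 3 electrons transferred.
For the overall reaction 3 Ag^+(aq) + Al(s) → 3 Ag(s) + Al^3+(aq), Q = [Al^3+(aq)] / [Ag^+(aq)]^3 = 3.05×10^10, giving log Q = 10.484.
By the Nernst equation, E = +2.45 − (0.0592/3)·(10.484) = +2.24 V.

+2.24 V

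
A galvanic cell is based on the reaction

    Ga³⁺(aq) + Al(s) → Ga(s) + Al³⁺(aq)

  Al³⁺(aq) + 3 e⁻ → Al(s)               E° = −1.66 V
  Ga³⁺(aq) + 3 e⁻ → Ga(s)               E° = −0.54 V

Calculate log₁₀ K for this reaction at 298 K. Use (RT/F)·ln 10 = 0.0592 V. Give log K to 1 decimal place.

The Ga³⁺/Ga couple is reduced (cathode); E°cell = −0.54 − (−1.66) = +1.12 V with n = 3.
At equilibrium E = 0, so log K = nE°cell / 0.0592 = (3)(+1.12) / 0.0592 = 56.8.

log K = 56.8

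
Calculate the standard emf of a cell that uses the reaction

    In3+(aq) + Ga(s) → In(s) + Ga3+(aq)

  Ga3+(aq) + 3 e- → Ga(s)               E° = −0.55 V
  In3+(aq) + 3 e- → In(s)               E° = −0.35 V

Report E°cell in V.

+0.20 V

In3+(aq) gains electrons, so the In³⁺/In couple is the cathode; the Ga³⁺/Ga couple is the anode.
E°cell = E°(cathode) − E°(anode) = −0.35 − (−0.55) = +0.20 V.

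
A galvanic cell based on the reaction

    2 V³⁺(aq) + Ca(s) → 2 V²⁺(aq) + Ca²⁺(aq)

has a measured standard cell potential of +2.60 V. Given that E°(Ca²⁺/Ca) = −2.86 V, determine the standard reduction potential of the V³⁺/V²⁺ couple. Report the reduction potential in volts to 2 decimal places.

−0.26 V

In the reaction as written the V³⁺/V²⁺ couple is reduced (cathode) and Ca²⁺/Ca is oxidized (anode), so E°cell = E°(V³⁺/V²⁺) − E°(Ca²⁺/Ca).
E°(V³⁺/V²⁺) = E°cell + E°(anode) = +2.60 + (−2.86) = −0.26 V.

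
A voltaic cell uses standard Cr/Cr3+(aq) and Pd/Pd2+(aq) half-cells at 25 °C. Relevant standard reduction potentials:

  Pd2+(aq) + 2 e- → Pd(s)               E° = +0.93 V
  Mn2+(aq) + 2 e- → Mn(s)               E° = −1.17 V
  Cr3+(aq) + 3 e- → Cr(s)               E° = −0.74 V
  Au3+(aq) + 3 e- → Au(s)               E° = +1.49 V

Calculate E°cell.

Of the two couples in this cell, the one with the more positive reduction potential is reduced at the cathode: here that is Pd²⁺/Pd (+0.93 V); Cr³⁺/Cr (−0.74 V) is the anode.
E°cell = E°(cathode) − E°(anode) = +0.93 − (−0.74) = +1.67 V.

+1.67 V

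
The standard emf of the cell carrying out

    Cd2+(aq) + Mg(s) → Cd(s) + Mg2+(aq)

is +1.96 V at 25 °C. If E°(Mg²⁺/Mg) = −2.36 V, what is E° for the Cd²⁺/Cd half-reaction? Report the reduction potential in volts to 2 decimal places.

−0.40 V

In the reaction as written the Cd²⁺/Cd couple is reduced (cathode) and Mg²⁺/Mg is oxidized (anode), so E°cell = E°(Cd²⁺/Cd) − E°(Mg²⁺/Mg).
E°(Cd²⁺/Cd) = E°cell + E°(anode) = +1.96 + (−2.36) = −0.40 V.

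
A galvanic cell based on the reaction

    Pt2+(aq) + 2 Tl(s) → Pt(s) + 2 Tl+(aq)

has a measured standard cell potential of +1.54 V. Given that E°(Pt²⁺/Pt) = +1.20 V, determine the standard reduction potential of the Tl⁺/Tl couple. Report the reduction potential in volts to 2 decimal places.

−0.34 V

In the reaction as written the Pt²⁺/Pt couple is reduced (cathode) and Tl⁺/Tl is oxidized (anode), so E°cell = E°(Pt²⁺/Pt) − E°(Tl⁺/Tl).
E°(Tl⁺/Tl) = E°(cathode) − E°cell = +1.20 − (+1.54) = −0.34 V.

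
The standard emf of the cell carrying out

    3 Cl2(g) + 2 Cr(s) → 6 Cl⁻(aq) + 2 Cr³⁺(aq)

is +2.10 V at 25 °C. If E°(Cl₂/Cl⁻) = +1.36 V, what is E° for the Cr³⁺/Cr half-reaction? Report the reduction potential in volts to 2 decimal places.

−0.74 V

In the reaction as written the Cl₂/Cl⁻ couple is reduced (cathode) and Cr³⁺/Cr is oxidized (anode), so E°cell = E°(Cl₂/Cl⁻) − E°(Cr³⁺/Cr).
E°(Cr³⁺/Cr) = E°(cathode) − E°cell = +1.36 − (+2.10) = −0.74 V.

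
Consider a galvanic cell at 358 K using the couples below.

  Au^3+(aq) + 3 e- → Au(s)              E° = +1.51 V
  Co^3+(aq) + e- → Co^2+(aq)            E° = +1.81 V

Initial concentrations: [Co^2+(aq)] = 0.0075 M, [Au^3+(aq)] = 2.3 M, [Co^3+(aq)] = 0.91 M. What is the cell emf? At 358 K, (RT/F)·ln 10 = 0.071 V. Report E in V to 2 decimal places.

The Co³⁺/Co²⁺ couple has the more positive E°, so it is the cathode; Au³⁺/Au is the anode.
E°cell = E°cat − E°an = +1.81 − (+1.51) = +0.30 V; n = 3.
Balancing gives 3 Co^3+(aq) + Au(s) → 3 Co^2+(aq) + Au^3+(aq); hence Q = ([Co^2+(aq)]^3·[Au^3+(aq)]) / [Co^3+(aq)]^3 = 1.29×10^−6 (log Q = −5.890).
E = E° − (0.071/n)·log Q = +0.30 − (0.071/3)(−5.890) = +0.44 V.

+0.44 V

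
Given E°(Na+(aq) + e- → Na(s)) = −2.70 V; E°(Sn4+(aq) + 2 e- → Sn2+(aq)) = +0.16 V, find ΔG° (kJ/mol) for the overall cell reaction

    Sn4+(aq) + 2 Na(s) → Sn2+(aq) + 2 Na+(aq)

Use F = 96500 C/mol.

−552 kJ/mol

In the reaction as written Sn4+(aq) is reduced, so the Sn⁴⁺/Sn²⁺ couple is the cathode and Na⁺/Na is the anode.
E°cell = +0.16 − (−2.70) = +2.86 V; balancing electrons gives n = 2.
ΔG° = −nFE°cell = −(2)(96500)(+2.86) J/mol = −552 kJ/mol.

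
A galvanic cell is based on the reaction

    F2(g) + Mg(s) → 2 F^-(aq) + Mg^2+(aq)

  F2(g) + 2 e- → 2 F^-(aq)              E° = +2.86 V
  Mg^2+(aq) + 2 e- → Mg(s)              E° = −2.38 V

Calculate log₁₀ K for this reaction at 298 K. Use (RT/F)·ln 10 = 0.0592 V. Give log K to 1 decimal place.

log K = 177.0

The F₂/F⁻ couple is reduced (cathode); E°cell = +2.86 − (−2.38) = +5.24 V with n = 2.
At equilibrium E = 0, so log K = nE°cell / 0.0592 = (2)(+5.24) / 0.0592 = 177.0.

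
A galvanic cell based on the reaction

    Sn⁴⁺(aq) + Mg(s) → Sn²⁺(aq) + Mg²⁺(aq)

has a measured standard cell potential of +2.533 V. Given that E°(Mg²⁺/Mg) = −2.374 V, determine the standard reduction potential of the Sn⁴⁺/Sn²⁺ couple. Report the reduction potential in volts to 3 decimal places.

+0.159 V

In the reaction as written the Sn⁴⁺/Sn²⁺ couple is reduced (cathode) and Mg²⁺/Mg is oxidized (anode), so E°cell = E°(Sn⁴⁺/Sn²⁺) − E°(Mg²⁺/Mg).
E°(Sn⁴⁺/Sn²⁺) = E°cell + E°(anode) = +2.533 + (−2.374) = +0.159 V.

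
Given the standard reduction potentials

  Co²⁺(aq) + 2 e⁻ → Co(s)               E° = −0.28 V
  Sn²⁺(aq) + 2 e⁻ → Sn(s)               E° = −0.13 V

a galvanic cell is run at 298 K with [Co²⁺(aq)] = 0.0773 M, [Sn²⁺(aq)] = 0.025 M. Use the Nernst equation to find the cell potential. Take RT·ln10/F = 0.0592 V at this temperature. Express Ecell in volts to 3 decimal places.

+0.135 V

Since E°(Sn²⁺/Sn) > E°(Co²⁺/Co), Sn²⁺/Sn serves as the cathode.
E°cell = E°cat − E°an = −0.13 − (−0.28) = +0.15 V; n = 2.
For the overall reaction Sn²⁺(aq) + Co(s) → Sn(s) + Co²⁺(aq), Q = [Co²⁺(aq)] / [Sn²⁺(aq)] = 3.09, giving log Q = 0.490.
By the Nernst equation, E = +0.15 − (0.0592/2)·(0.490) = +0.135 V.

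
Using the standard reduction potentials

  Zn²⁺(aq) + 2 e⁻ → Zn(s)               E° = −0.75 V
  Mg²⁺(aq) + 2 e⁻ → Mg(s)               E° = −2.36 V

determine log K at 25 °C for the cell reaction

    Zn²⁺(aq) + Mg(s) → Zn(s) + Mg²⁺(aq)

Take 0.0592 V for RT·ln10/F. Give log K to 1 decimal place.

log K = 54.4

The Zn²⁺/Zn couple is reduced (cathode); E°cell = −0.75 − (−2.36) = +1.61 V with n = 2.
At equilibrium E = 0, so log K = nE°cell / 0.0592 = (2)(+1.61) / 0.0592 = 54.4.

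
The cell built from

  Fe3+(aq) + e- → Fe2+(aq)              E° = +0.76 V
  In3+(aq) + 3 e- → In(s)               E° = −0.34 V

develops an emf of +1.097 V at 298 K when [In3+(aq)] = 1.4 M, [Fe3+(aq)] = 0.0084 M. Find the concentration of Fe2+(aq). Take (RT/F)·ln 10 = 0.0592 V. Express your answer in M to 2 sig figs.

0.0084 M

Fe³⁺/Fe²⁺ is the cathode (higher E°); E°cell = +0.76 − (−0.34) = +1.10 V with n = 3.
Since E = E° − (0.0592/n)·log Q, log Q = n(E° − E)/0.0592 = 0.152.
The balanced reaction is 3 Fe3+(aq) + In(s) → 3 Fe2+(aq) + In3+(aq), so Q = ([Fe2+(aq)]^3·[In3+(aq)]) / [Fe3+(aq)]^3.
Isolating [Fe2+(aq)] in Q = 10^{0.152} yields log [Fe2+(aq)] = −2.074, i.e. 0.0084 M.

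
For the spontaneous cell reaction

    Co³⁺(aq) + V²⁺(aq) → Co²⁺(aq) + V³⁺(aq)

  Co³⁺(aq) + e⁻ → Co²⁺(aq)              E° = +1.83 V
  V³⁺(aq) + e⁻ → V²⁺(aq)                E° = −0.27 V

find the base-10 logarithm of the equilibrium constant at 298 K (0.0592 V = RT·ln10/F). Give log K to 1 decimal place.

log K = 35.5

The Co³⁺/Co²⁺ couple is reduced (cathode); E°cell = +1.83 − (−0.27) = +2.10 V with n = 1.
At equilibrium E = 0, so log K = nE°cell / 0.0592 = (1)(+2.10) / 0.0592 = 35.5.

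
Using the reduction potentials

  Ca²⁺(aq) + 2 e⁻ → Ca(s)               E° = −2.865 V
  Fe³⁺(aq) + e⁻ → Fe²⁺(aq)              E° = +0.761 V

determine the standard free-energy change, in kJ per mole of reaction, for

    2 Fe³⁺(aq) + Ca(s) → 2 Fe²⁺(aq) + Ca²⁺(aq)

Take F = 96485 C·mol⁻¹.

−700 kJ/mol

In the reaction as written Fe³⁺(aq) is reduced, so the Fe³⁺/Fe²⁺ couple is the cathode and Ca²⁺/Ca is the anode.
E°cell = +0.761 − (−2.865) = +3.626 V; balancing electrons gives n = 2.
ΔG° = −nFE°cell = −(2)(96485)(+3.626) J/mol = −700 kJ/mol.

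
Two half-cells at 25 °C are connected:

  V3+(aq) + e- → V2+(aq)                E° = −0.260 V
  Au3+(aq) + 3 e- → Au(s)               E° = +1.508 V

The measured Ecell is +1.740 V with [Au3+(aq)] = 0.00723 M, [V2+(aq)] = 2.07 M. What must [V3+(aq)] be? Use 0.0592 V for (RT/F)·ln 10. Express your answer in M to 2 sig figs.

With Au³⁺/Au at the cathode and V³⁺/V²⁺ at the anode, E°cell = +1.508 − (−0.260) = +1.768 V (n = 3).
From the Nernst equation, log Q = n(E° − E)/0.0592 = 3·(+1.768 − (+1.740))/0.0592 = 1.419.
The balanced reaction is Au3+(aq) + 3 V2+(aq) → Au(s) + 3 V3+(aq), so Q = [V3+(aq)]^3 / ([Au3+(aq)]·[V2+(aq)]^3).
Solving for the unknown gives log [V3+(aq)] = 0.075, so [V3+(aq)] ≈ 1.2 M.

1.2 M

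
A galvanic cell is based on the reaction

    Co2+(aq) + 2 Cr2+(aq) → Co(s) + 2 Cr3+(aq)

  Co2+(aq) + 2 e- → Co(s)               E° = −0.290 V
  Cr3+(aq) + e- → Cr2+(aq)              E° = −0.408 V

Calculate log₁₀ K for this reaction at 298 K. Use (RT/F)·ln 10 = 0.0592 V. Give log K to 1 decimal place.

The Co²⁺/Co couple is reduced (cathode); E°cell = −0.290 − (−0.408) = +0.118 V with n = 2.
At equilibrium E = 0, so log K = nE°cell / 0.0592 = (2)(+0.118) / 0.0592 = 4.0.

log K = 4.0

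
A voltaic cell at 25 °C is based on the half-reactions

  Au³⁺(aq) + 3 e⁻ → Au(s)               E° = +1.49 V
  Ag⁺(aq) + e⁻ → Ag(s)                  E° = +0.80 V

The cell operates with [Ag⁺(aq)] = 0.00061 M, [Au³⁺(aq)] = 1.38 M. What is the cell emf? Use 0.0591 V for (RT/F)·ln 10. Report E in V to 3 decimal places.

The Au³⁺/Au couple has the more positive E°, so it is the cathode; Ag⁺/Ag is the anode.
E°cell = E°cat − E°an = +1.49 − (+0.80) = +0.69 V; n = 3.
The balanced reaction is Au³⁺(aq) + 3 Ag(s) → Au(s) + 3 Ag⁺(aq), so Q = [Ag⁺(aq)]^3 / [Au³⁺(aq)] = 1.64×10^−10 and log Q = −9.784.
Applying E = E° − (RT ln10/nF)·log Q gives +0.69 − (0.0591/3)(−9.784) = +0.883 V.

+0.883 V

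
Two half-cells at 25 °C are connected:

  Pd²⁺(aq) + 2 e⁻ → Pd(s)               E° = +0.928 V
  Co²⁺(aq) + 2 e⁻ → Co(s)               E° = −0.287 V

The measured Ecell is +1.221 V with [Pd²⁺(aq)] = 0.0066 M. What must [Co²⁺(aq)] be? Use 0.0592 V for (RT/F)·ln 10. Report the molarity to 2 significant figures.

Pd²⁺/Pd is the cathode (higher E°); E°cell = +0.928 − (−0.287) = +1.215 V with n = 2.
Rearranging E = E° − (0.0592/n)·log Q gives log Q = 2(+1.215 − (+1.221))/0.0592 = −0.203.
The balanced reaction is Pd²⁺(aq) + Co(s) → Pd(s) + Co²⁺(aq), so Q = [Co²⁺(aq)] / [Pd²⁺(aq)].
Substituting the known concentrations and solving, log [Co²⁺(aq)] = −2.383 and [Co²⁺(aq)] = 0.0041 M.

0.0041 M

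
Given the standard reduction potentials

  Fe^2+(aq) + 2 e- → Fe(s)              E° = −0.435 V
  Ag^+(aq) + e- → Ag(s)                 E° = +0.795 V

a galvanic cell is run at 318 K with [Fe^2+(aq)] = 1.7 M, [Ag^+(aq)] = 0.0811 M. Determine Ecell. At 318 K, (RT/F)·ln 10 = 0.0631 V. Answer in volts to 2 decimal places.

+1.15 V

Ag⁺/Ag is reduced (cathode, E° = +0.795 V) and Fe²⁺/Fe is oxidized (anode).
E°cell = E°cat − E°an = +0.795 − (−0.435) = +1.230 V; n = 2.
Balancing gives 2 Ag^+(aq) + Fe(s) → 2 Ag(s) + Fe^2+(aq); hence Q = [Fe^2+(aq)] / [Ag^+(aq)]^2 = 258 (log Q = 2.412).
Applying E = E° − (RT ln10/nF)·log Q gives +1.230 − (0.0631/2)(2.412) = +1.15 V.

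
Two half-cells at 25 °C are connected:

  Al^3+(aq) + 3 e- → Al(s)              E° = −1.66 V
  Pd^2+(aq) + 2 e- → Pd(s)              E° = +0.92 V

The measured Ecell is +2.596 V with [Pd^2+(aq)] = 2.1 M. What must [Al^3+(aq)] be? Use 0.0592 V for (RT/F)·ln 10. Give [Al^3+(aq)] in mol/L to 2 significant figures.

0.47 M

Pd²⁺/Pd is the cathode (higher E°); E°cell = +0.92 − (−1.66) = +2.58 V with n = 6.
Rearranging E = E° − (0.0592/n)·log Q gives log Q = 6(+2.58 − (+2.596))/0.0592 = −1.622.
For 3 Pd^2+(aq) + 2 Al(s) → 3 Pd(s) + 2 Al^3+(aq), the reaction quotient is Q = [Al^3+(aq)]^2 / [Pd^2+(aq)]^3.
Isolating [Al^3+(aq)] in Q = 10^{−1.622} yields log [Al^3+(aq)] = −0.328, i.e. 0.47 M.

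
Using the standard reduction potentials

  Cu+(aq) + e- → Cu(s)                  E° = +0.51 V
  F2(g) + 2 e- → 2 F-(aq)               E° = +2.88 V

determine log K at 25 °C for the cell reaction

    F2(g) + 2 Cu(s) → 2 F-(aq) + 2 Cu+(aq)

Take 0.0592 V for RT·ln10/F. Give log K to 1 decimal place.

log K = 80.1

The F₂/F⁻ couple is reduced (cathode); E°cell = +2.88 − (+0.51) = +2.37 V with n = 2.
At equilibrium E = 0, so log K = nE°cell / 0.0592 = (2)(+2.37) / 0.0592 = 80.1.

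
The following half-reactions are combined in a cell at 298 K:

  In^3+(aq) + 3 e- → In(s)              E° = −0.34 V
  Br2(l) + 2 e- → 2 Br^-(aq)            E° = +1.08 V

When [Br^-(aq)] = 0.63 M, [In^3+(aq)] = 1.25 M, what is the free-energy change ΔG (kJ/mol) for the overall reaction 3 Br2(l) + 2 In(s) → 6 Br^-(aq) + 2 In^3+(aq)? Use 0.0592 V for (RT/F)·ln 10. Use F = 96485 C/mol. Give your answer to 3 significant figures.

−828 kJ/mol

The standard cell potential is +1.08 − (−0.34) = +1.42 V, with n = 6 electrons in the balanced equation.
The reaction quotient is [Br^-(aq)]^6·[In^3+(aq)]^2 = 0.0977; by Nernst, E = +1.42 − (0.0592/6)(−1.010) = +1.4300 V.
Finally ΔG = −nFE = −(6)(96485 C/mol)(+1.4300 V) = −828 kJ/mol.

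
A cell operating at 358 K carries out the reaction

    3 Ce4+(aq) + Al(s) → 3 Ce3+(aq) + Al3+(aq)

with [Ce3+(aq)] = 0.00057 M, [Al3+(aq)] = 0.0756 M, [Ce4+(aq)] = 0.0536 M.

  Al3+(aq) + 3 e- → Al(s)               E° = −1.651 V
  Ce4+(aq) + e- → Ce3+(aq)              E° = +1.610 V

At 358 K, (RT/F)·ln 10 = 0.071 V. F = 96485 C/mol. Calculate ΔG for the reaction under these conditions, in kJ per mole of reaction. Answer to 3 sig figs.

E°cell = +1.610 − (−1.651) = +3.261 V; the balanced reaction transfers n = 3 electrons.
Q = ([Ce3+(aq)]^3·[Al3+(aq)]) / [Ce4+(aq)]^3 = 9.09×10^−8, so log Q = −7.041 and E = +3.261 − (0.071/3)(−7.041) = +3.4276 V.
Finally ΔG = −nFE = −(3)(96485 C/mol)(+3.4276 V) = −992 kJ/mol.

−992 kJ/mol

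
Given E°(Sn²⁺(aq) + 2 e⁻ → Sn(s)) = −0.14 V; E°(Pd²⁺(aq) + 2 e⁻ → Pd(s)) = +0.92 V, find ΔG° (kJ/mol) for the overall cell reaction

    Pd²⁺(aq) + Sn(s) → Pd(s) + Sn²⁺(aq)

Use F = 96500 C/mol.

In the reaction as written Pd²⁺(aq) is reduced, so the Pd²⁺/Pd couple is the cathode and Sn²⁺/Sn is the anode.
E°cell = +0.92 − (−0.14) = +1.06 V; balancing electrons gives n = 2.
ΔG° = −nFE°cell = −(2)(96500)(+1.06) J/mol = −205 kJ/mol.

−205 kJ/mol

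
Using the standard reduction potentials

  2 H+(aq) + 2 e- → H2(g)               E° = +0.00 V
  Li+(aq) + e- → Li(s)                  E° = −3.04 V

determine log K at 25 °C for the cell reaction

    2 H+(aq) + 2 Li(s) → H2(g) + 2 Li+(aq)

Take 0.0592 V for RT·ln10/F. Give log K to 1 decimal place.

log K = 102.7

The 2H⁺/H₂ couple is reduced (cathode); E°cell = +0.00 − (−3.04) = +3.04 V with n = 2.
At equilibrium E = 0, so log K = nE°cell / 0.0592 = (2)(+3.04) / 0.0592 = 102.7.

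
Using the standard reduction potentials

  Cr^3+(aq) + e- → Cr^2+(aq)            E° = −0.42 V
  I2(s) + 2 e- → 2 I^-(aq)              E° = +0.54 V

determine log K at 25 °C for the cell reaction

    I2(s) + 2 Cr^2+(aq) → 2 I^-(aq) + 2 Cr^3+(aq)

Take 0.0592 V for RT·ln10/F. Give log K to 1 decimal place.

The I₂/I⁻ couple is reduced (cathode); E°cell = +0.54 − (−0.42) = +0.96 V with n = 2.
At equilibrium E = 0, so log K = nE°cell / 0.0592 = (2)(+0.96) / 0.0592 = 32.4.

log K = 32.4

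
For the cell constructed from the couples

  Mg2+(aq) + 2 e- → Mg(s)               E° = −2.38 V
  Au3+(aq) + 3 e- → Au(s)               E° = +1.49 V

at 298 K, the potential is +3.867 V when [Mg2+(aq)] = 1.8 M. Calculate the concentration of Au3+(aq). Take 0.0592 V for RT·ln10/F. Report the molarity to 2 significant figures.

1.7 M

The Au³⁺/Au couple has the larger reduction potential, so it is the cathode: E°cell = +1.49 − (−2.38) = +3.87 V and n = 6.
Rearranging E = E° − (0.0592/n)·log Q gives log Q = 6(+3.87 − (+3.867))/0.0592 = 0.304.
For 2 Au3+(aq) + 3 Mg(s) → 2 Au(s) + 3 Mg2+(aq), the reaction quotient is Q = [Mg2+(aq)]^3 / [Au3+(aq)]^2.
Substituting the known concentrations and solving, log [Au3+(aq)] = 0.231 and [Au3+(aq)] = 1.7 M.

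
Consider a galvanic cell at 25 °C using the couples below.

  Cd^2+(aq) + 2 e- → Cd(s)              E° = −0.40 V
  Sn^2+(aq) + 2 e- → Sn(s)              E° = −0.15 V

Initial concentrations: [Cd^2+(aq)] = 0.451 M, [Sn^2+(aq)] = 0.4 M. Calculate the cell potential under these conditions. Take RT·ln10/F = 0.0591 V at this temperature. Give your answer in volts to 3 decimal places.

Since E°(Sn²⁺/Sn) > E°(Cd²⁺/Cd), Sn²⁺/Sn serves as the cathode.
E°cell = −0.15 − (−0.40) = +0.25 V, with n = 2 electrons transferred.
The balanced reaction is Sn^2+(aq) + Cd(s) → Sn(s) + Cd^2+(aq), so Q = [Cd^2+(aq)] / [Sn^2+(aq)] = 1.13 and log Q = 0.052.
E = E° − (0.0591/n)·log Q = +0.25 − (0.0591/2)(0.052) = +0.248 V.

+0.248 V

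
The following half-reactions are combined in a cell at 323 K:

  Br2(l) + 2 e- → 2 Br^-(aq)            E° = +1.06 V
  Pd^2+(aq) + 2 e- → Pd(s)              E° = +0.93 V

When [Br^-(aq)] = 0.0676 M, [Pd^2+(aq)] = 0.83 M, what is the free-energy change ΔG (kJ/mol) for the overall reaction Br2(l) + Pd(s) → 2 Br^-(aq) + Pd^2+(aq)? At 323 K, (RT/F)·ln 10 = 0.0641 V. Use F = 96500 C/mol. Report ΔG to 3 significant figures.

−40.1 kJ/mol

With Br₂/Br⁻ reduced at the cathode, E°cell = +1.06 − (+0.93) = +0.13 V and n = 2.
Here Q = [Br^-(aq)]^2·[Pd^2+(aq)] = 0.00379 (log Q = −2.421), giving E = +0.13 − (0.0641/2)·(−2.421) = +0.2076 V.
ΔG = −nFE = −(2)(96500)(+0.2076) J/mol = −40.1 kJ/mol.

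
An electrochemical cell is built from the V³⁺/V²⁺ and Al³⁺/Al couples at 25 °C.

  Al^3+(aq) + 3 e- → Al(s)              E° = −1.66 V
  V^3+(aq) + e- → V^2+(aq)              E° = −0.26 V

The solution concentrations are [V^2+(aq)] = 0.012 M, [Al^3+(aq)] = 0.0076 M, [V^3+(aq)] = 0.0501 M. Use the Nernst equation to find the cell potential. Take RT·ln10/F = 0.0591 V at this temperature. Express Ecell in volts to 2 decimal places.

The V³⁺/V²⁺ couple has the more positive E°, so it is the cathode; Al³⁺/Al is the anode.
E°cell = −0.26 − (−1.66) = +1.40 V, with n = 3 electrons transferred.
The balanced reaction is 3 V^3+(aq) + Al(s) → 3 V^2+(aq) + Al^3+(aq), so Q = ([V^2+(aq)]^3·[Al^3+(aq)]) / [V^3+(aq)]^3 = 0.000104 and log Q = −3.981.
Applying E = E° − (RT ln10/nF)·log Q gives +1.40 − (0.0591/3)(−3.981) = +1.48 V.

+1.48 V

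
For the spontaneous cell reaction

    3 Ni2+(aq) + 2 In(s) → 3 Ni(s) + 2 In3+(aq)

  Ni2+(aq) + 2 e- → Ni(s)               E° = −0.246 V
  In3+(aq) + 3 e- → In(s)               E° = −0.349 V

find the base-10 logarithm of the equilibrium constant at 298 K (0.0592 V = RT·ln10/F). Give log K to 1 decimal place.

log K = 10.4

The Ni²⁺/Ni couple is reduced (cathode); E°cell = −0.246 − (−0.349) = +0.103 V with n = 6.
At equilibrium E = 0, so log K = nE°cell / 0.0592 = (6)(+0.103) / 0.0592 = 10.4.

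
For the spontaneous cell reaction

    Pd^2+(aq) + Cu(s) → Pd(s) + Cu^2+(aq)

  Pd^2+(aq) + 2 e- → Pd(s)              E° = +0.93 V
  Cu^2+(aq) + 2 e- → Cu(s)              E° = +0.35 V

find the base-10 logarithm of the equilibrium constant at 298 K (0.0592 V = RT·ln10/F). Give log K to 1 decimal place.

The Pd²⁺/Pd couple is reduced (cathode); E°cell = +0.93 − (+0.35) = +0.58 V with n = 2.
At equilibrium E = 0, so log K = nE°cell / 0.0592 = (2)(+0.58) / 0.0592 = 19.6.

log K = 19.6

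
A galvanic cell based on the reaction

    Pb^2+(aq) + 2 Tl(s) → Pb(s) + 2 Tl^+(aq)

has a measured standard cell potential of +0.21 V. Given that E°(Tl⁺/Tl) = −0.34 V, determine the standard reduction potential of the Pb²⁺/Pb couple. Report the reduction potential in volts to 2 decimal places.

−0.13 V

In the reaction as written the Pb²⁺/Pb couple is reduced (cathode) and Tl⁺/Tl is oxidized (anode), so E°cell = E°(Pb²⁺/Pb) − E°(Tl⁺/Tl).
E°(Pb²⁺/Pb) = E°cell + E°(anode) = +0.21 + (−0.34) = −0.13 V.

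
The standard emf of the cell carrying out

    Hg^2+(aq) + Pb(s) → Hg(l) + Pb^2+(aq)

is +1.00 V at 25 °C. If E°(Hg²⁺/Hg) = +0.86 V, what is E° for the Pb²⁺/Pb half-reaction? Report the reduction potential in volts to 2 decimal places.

−0.14 V

In the reaction as written the Hg²⁺/Hg couple is reduced (cathode) and Pb²⁺/Pb is oxidized (anode), so E°cell = E°(Hg²⁺/Hg) − E°(Pb²⁺/Pb).
E°(Pb²⁺/Pb) = E°(cathode) − E°cell = +0.86 − (+1.00) = −0.14 V.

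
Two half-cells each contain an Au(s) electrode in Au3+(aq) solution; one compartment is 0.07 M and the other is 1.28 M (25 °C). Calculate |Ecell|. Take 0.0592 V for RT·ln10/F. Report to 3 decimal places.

0.025 V

For a concentration cell E°cell = 0, since both electrodes use the same couple.
The compartment with the higher Au3+(aq) concentration (1.28 M) acts as the cathode; ions are reduced there and produced at the dilute (0.07 M) anode.
With n = 3, Ecell = −(0.0592/3)·log([dilute]/[conc]) = −(0.0592/3)·log(0.07/1.28) = +0.025 V.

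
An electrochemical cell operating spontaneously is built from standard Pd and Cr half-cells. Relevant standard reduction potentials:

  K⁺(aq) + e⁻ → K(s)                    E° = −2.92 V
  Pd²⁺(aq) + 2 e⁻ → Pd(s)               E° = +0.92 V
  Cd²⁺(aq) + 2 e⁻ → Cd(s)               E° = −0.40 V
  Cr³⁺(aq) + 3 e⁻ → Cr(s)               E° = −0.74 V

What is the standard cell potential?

The Pd²⁺/Pd couple has the higher E°, so Pd ion is reduced (cathode) and Cr is oxidized (anode).
E°cell = E°(cathode) − E°(anode) = +0.92 − (−0.74) = +1.66 V.

+1.66 V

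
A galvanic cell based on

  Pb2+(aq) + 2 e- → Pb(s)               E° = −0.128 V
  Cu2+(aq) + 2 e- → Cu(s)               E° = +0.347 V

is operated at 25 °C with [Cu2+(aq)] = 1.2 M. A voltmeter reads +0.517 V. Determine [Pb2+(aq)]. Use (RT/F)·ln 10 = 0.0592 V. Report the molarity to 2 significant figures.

0.046 M

Cu²⁺/Cu is the cathode (higher E°); E°cell = +0.347 − (−0.128) = +0.475 V with n = 2.
From the Nernst equation, log Q = n(E° − E)/0.0592 = 2·(+0.475 − (+0.517))/0.0592 = −1.419.
The balanced reaction is Cu2+(aq) + Pb(s) → Cu(s) + Pb2+(aq), so Q = [Pb2+(aq)] / [Cu2+(aq)].
Substituting the known concentrations and solving, log [Pb2+(aq)] = −1.340 and [Pb2+(aq)] = 0.046 M.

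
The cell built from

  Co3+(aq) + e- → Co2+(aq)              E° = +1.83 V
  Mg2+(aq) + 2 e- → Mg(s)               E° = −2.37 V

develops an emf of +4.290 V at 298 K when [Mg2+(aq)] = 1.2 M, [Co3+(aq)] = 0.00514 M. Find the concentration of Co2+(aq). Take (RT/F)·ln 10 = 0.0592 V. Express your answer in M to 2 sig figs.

The Co³⁺/Co²⁺ couple has the larger reduction potential, so it is the cathode: E°cell = +1.83 − (−2.37) = +4.20 V and n = 2.
From the Nernst equation, log Q = n(E° − E)/0.0592 = 2·(+4.20 − (+4.290))/0.0592 = −3.041.
The balanced reaction is 2 Co3+(aq) + Mg(s) → 2 Co2+(aq) + Mg2+(aq), so Q = ([Co2+(aq)]^2·[Mg2+(aq)]) / [Co3+(aq)]^2.
Substituting the known concentrations and solving, log [Co2+(aq)] = −3.849 and [Co2+(aq)] = 0.00014 M.

0.00014 M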